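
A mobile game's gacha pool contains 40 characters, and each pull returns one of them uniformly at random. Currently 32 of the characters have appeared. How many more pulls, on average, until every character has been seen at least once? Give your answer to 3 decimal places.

108.714

From k distinct to k+1 distinct takes on average 40/(40-k) pulls.
Sum over k = 32,...,39: E = 40/8 + 40/7 + 40/6 + ... + 40/2 + 40/1 = 108.7143.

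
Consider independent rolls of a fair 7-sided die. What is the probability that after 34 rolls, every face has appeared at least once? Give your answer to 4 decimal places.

0.9632

By inclusion–exclusion over which faces are missing,
P(all seen) = Σ_{j=0}^{7} (-1)^j C(7,j)((7-j)/7)^34
= 1.00000 - 0.03706 + 0.00023 - 0.00000 + 0.00000 - 0.00000 + 0.00000 - 0.00000
= 0.96317.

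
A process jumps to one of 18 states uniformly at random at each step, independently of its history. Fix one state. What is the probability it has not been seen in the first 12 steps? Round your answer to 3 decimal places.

0.504

Each step misses the fixed state with probability (18-1)/18 = 17/18, independently.
P(still missing after 12) = (17/18)^12 = 0.5036.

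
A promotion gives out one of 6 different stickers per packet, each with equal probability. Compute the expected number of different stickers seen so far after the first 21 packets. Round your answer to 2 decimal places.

For each sticker, P(seen in 21 packets) = 1 - (5/6)^21 = 0.978.
By linearity of expectation, E[distinct seen] = 6·(1 - (5/6)^21) = 5.870.

5.87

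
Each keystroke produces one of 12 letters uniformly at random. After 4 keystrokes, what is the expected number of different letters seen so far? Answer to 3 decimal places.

3.527

For each letter, P(seen in 4 keystrokes) = 1 - (11/12)^4 = 0.2939.
By linearity of expectation, E[distinct seen] = 12·(1 - (11/12)^4) = 3.5272.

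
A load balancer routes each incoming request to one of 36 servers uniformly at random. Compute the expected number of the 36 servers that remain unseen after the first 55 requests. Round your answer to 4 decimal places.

7.6455

For each server, P(unseen after 55) = (35/36)^55 = 0.21238.
By linearity of expectation, E[unseen] = 36·(35/36)^55 = 7.64553.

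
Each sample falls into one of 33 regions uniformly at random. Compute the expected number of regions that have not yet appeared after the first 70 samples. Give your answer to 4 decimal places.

3.8286

For each region, P(unseen after 70) = (32/33)^70 = 0.11602.
By linearity of expectation, E[unseen] = 33·(32/33)^70 = 3.82857.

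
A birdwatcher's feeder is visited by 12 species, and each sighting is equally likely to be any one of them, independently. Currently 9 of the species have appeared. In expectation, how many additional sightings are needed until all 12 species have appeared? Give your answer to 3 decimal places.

22.000

The wait to go from k to k+1 distinct species is geometric with mean 12/(12-k).
Sum over k = 9,...,11: E = 12/3 + 12/2 + 12/1 = 22.0000.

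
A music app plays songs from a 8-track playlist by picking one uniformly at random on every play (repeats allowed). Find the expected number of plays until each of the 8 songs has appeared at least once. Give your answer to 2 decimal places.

The wait to go from k to k+1 distinct songs is geometric with mean 8/(8-k).
E[T] = 8/8 + 8/7 + 8/6 + ... + 8/2 + 8/1 = 8·H_{8}.
H_{8} = 2.718, so E[T] = 21.743.

21.74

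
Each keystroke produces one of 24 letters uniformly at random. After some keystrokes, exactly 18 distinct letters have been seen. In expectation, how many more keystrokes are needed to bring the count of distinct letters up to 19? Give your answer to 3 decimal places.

The wait to go from k to k+1 distinct letters is geometric with mean 24/(24-k).
Only the k = 18 term is needed: E = 24/6 = 4.0000.

4.000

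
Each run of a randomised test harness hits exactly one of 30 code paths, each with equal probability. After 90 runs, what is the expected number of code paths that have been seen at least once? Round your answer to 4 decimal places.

28.5809

For each code path, P(seen in 90 runs) = 1 - (29/30)^90 = 0.95270.
By linearity of expectation, E[distinct seen] = 30·(1 - (29/30)^90) = 28.58085.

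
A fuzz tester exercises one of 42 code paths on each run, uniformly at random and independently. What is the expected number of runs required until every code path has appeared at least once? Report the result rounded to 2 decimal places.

After k distinct code paths have appeared, the next run gives a new one with probability (42-k)/42, so the expected wait for the (k+1)-th is 42/(42-k).
E[T] = 42/42 + 42/41 + 42/40 + ... + 42/2 + 42/1 = 42·H_{42}.
H_{42} = 4.327, so E[T] = 181.723.

181.72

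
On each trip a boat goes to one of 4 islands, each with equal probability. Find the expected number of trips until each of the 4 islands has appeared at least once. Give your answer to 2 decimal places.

Split into phases: going from k distinct to k+1 distinct takes on average 4/(4-k) trips.
E[T] = 4/4 + 4/3 + 4/2 + 4/1 = 4·H_{4}.
H_{4} = 2.083, so E[T] = 8.333.

8.33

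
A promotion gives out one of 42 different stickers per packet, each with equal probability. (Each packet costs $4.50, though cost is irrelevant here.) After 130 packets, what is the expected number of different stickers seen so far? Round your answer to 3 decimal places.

40.169

For each sticker, P(seen in 130 packets) = 1 - (41/42)^130 = 0.9564.
By linearity of expectation, E[distinct seen] = 42·(1 - (41/42)^130) = 40.1688.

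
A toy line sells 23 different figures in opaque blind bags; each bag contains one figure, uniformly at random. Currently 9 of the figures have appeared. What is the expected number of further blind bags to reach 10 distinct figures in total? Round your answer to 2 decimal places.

With k distinct figures already seen, the next new one takes an expected 23/(23-k) blind bags.
Only the k = 9 term is needed: E = 23/14 = 1.643.

1.64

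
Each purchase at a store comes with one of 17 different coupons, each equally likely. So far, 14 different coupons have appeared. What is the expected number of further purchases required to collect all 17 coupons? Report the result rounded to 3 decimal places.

31.167

The wait to go from k to k+1 distinct coupons is geometric with mean 17/(17-k).
Sum over k = 14,...,16: E = 17/3 + 17/2 + 17/1 = 31.1667.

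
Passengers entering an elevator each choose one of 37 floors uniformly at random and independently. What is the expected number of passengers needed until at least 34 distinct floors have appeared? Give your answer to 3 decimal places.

87.625

Going from k to k+1 distinct takes a geometric number of passengers with mean 37/(37-k).
Sum over k = 0,...,33: E = 37/37 + 37/36 + 37/35 + ... + 37/5 + 37/4 = 87.6254.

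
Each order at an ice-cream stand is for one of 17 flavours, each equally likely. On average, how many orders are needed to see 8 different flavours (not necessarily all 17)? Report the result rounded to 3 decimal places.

10.380

With k distinct flavours already seen, the next new one arrives after an expected 17/(17-k) orders.
Sum over k = 0,...,7: E = 17/17 + 17/16 + 17/15 + ... + 17/11 + 17/10 = 10.3799.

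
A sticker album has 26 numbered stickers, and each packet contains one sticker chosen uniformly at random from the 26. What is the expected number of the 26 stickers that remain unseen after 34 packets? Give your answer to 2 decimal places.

For each sticker, P(unseen after 34) = (25/26)^34 = 0.264.
By linearity of expectation, E[unseen] = 26·(25/26)^34 = 6.852.

6.85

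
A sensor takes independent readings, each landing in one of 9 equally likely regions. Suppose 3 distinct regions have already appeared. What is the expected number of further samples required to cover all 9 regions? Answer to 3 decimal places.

The wait to go from k to k+1 distinct regions is geometric with mean 9/(9-k).
Sum over k = 3,...,8: E = 9/6 + 9/5 + 9/4 + 9/3 + 9/2 + 9/1 = 22.0500.

22.050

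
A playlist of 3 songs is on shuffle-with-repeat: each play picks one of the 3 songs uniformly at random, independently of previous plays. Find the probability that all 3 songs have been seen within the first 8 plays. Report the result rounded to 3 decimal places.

Let A_i be the event that song i is missing after 8 plays. By inclusion–exclusion on the A_i,
P(all seen) = Σ_{j=0}^{3} (-1)^j C(3,j)((3-j)/3)^8
= 1.0000 - 0.1171 + 0.0005 - 0.0000
= 0.8834.

0.883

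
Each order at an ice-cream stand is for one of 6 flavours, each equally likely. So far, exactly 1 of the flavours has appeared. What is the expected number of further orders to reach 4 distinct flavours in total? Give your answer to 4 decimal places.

4.7000

The wait to go from k to k+1 distinct flavours is geometric with mean 6/(6-k).
Sum over k = 1,...,3: E = 6/5 + 6/4 + 6/3 = 4.70000.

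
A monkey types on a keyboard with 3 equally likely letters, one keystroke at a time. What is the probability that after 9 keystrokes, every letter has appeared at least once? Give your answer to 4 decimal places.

0.9221

Let A_i be the event that letter i is missing after 9 keystrokes. By inclusion–exclusion on the A_i,
P(all seen) = Σ_{j=0}^{3} (-1)^j C(3,j)((3-j)/3)^9
= 1.00000 - 0.07804 + 0.00015 - 0.00000
= 0.92212.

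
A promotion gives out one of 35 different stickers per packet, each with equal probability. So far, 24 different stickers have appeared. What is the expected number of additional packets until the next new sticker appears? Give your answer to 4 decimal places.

The number of packets until the next new sticker is geometric with success probability 11/35, so its mean is 35/11.
E = 35/11 = 3.18182.

3.1818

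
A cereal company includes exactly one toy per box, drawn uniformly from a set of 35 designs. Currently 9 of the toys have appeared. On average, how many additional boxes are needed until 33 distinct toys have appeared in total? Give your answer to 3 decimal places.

82.405

With k distinct toys already seen, the next new one takes an expected 35/(35-k) boxes.
Sum over k = 9,...,32: E = 35/26 + 35/25 + 35/24 + ... + 35/4 + 35/3 = 82.4047.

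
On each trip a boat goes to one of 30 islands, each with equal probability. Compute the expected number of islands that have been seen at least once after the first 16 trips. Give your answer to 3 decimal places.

For each island, P(seen in 16 trips) = 1 - (29/30)^16 = 0.4187.
By linearity of expectation, E[distinct seen] = 30·(1 - (29/30)^16) = 12.5599.

12.560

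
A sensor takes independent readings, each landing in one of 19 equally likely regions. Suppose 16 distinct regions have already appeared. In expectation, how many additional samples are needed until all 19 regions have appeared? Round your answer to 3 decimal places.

34.833

From k distinct to k+1 distinct takes on average 19/(19-k) samples.
Sum over k = 16,...,18: E = 19/3 + 19/2 + 19/1 = 34.8333.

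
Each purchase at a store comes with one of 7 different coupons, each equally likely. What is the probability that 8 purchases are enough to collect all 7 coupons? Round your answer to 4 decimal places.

0.0245

By inclusion–exclusion over which coupons are missing,
P(all seen) = Σ_{j=0}^{7} (-1)^j C(7,j)((7-j)/7)^8
= 1.00000 - 2.03950 + 1.42297 - 0.39789 + 0.03983 - 0.00093 + 0.00000 - 0.00000
= 0.02448.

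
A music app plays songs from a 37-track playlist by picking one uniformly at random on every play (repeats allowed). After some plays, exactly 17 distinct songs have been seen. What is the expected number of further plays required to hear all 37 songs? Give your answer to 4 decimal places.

With k distinct songs already seen, the next new one takes an expected 37/(37-k) plays.
Sum over k = 17,...,36: E = 37/20 + 37/19 + 37/18 + ... + 37/2 + 37/1 = 133.11637.

133.1164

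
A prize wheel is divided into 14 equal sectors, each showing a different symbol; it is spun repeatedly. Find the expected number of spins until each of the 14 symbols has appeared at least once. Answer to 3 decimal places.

After k distinct symbols have appeared, the next spin gives a new one with probability (14-k)/14, so the expected wait for the (k+1)-th is 14/(14-k).
E[T] = 14/14 + 14/13 + 14/12 + ... + 14/2 + 14/1 = 14·H_{14}.
H_{14} = 3.2516, so E[T] = 45.5219.

45.522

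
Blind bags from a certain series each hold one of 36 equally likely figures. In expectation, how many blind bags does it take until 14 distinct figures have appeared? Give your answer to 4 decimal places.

17.4149

Going from k to k+1 distinct takes a geometric number of blind bags with mean 36/(36-k).
Sum over k = 0,...,13: E = 36/36 + 36/35 + 36/34 + ... + 36/24 + 36/23 = 17.41485.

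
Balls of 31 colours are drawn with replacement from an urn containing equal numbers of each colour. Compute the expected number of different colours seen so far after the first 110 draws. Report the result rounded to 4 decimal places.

For each colour, P(seen in 110 draws) = 1 - (30/31)^110 = 0.97286.
By linearity of expectation, E[distinct seen] = 31·(1 - (30/31)^110) = 30.15877.

30.1588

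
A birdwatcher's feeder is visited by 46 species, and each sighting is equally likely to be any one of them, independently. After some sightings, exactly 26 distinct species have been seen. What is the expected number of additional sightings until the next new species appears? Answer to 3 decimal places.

The number of sightings until the next new species is geometric with success probability 20/46, so its mean is 46/20.
E = 46/20 = 2.3000.

2.300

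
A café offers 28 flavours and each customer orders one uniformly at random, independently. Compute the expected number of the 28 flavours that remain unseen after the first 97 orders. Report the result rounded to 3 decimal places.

For each flavour, P(unseen after 97) = (27/28)^97 = 0.0294.
By linearity of expectation, E[unseen] = 28·(27/28)^97 = 0.8225.

0.822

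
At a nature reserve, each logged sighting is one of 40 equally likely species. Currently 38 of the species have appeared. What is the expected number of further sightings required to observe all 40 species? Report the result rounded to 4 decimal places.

60.0000

The wait to go from k to k+1 distinct species is geometric with mean 40/(40-k).
Sum over k = 38,...,39: E = 40/2 + 40/1 = 60.00000.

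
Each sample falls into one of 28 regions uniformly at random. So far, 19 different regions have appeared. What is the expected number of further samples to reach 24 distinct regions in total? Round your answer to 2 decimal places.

From k distinct to k+1 distinct takes on average 28/(28-k) samples.
Sum over k = 19,...,23: E = 28/9 + 28/8 + 28/7 + 28/6 + 28/5 = 20.878.

20.88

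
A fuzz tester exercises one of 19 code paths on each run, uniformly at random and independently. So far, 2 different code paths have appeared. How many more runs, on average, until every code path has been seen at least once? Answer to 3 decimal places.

From k distinct to k+1 distinct takes on average 19/(19-k) runs.
Sum over k = 2,...,18: E = 19/17 + 19/16 + 19/15 + ... + 19/2 + 19/1 = 65.3515.

65.351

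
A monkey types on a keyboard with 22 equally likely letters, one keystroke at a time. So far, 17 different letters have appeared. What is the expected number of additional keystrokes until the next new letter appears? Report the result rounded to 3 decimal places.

4.400

Each keystroke yields a new letter with probability (22-17)/22 = 5/22, so the wait is geometric with mean 22/5.
E = 22/5 = 4.4000.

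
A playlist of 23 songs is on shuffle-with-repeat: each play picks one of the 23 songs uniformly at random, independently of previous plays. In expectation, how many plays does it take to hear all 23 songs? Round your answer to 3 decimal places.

85.889

Split into phases: going from k distinct to k+1 distinct takes on average 23/(23-k) plays.
E[T] = 23/23 + 23/22 + 23/21 + ... + 23/2 + 23/1 = 23·H_{23}.
H_{23} = 3.7343, so E[T] = 85.8887.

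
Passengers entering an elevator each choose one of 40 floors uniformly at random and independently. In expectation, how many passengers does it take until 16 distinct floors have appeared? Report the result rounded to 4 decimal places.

20.1034

Going from k to k+1 distinct takes a geometric number of passengers with mean 40/(40-k).
Sum over k = 0,...,15: E = 40/40 + 40/39 + 40/38 + ... + 40/26 + 40/25 = 20.10339.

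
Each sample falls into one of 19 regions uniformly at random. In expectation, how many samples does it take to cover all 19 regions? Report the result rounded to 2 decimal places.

67.41

After k distinct regions have appeared, the next sample gives a new one with probability (19-k)/19, so the expected wait for the (k+1)-th is 19/(19-k).
E[T] = 19/19 + 19/18 + 19/17 + ... + 19/2 + 19/1 = 19·H_{19}.
H_{19} = 3.548, so E[T] = 67.407.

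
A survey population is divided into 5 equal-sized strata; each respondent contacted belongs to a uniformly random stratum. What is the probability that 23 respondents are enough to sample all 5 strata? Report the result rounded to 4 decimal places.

0.9706

By inclusion–exclusion over which strata are missing,
P(all seen) = Σ_{j=0}^{5} (-1)^j C(5,j)((5-j)/5)^23
= 1.00000 - 0.02951 + 0.00008 - 0.00000 + 0.00000 - 0.00000
= 0.97056.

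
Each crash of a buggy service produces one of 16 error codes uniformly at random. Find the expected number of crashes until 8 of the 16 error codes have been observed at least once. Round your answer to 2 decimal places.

With k distinct error codes already seen, the next new one arrives after an expected 16/(16-k) crashes.
Sum over k = 0,...,7: E = 16/16 + 16/15 + 16/14 + ... + 16/10 + 16/9 = 10.606.

10.61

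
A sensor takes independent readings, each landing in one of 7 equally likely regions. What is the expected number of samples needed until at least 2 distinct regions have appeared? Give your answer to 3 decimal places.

2.167

With k distinct regions already seen, the next new one arrives after an expected 7/(7-k) samples.
Sum over k = 0,...,1: E = 7/7 + 7/6 = 2.1667.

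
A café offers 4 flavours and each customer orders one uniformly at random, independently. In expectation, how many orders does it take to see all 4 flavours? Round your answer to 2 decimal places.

After k distinct flavours have appeared, the next order gives a new one with probability (4-k)/4, so the expected wait for the (k+1)-th is 4/(4-k).
E[T] = 4/4 + 4/3 + 4/2 + 4/1 = 4·H_{4}.
H_{4} = 2.083, so E[T] = 8.333.

8.33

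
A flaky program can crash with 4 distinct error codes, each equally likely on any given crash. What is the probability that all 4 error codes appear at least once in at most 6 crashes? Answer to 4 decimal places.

Let A_i be the event that error code i is missing after 6 crashes. By inclusion–exclusion on the A_i,
P(all seen) = Σ_{j=0}^{4} (-1)^j C(4,j)((4-j)/4)^6
= 1.00000 - 0.71191 + 0.09375 - 0.00098 + 0.00000
= 0.38086.

0.3809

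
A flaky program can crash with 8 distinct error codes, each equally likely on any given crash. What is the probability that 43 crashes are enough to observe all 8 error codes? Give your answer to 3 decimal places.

0.974

Let A_i be the event that error code i is missing after 43 crashes. By inclusion–exclusion on the A_i,
P(all seen) = Σ_{j=0}^{8} (-1)^j C(8,j)((8-j)/8)^43
= 1.0000 - 0.0257 + 0.0001 - 0.0000 + 0.0000 - 0.0000 + 0.0000 - 0.0000 + 0.0000
= 0.9744.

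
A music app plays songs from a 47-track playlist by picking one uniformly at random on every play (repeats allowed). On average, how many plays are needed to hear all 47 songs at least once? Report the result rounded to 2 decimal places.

208.58

After k distinct songs have appeared, the next play gives a new one with probability (47-k)/47, so the expected wait for the (k+1)-th is 47/(47-k).
E[T] = 47/47 + 47/46 + 47/45 + ... + 47/2 + 47/1 = 47·H_{47}.
H_{47} = 4.438, so E[T] = 208.584.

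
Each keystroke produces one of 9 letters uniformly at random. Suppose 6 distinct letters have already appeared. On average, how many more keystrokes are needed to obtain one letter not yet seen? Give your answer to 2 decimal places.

3.00

Each keystroke yields a new letter with probability (9-6)/9 = 3/9, so the wait is geometric with mean 9/3.
E = 9/3 = 3.000.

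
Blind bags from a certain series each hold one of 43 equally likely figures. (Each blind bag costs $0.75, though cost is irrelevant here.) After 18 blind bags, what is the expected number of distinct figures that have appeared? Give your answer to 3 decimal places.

For each figure, P(seen in 18 blind bags) = 1 - (42/43)^18 = 0.3453.
By linearity of expectation, E[distinct seen] = 43·(1 - (42/43)^18) = 14.8471.

14.847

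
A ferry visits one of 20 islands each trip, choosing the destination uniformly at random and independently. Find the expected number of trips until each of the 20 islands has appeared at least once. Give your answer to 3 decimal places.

71.955

The wait to go from k to k+1 distinct islands is geometric with mean 20/(20-k).
E[T] = 20/20 + 20/19 + 20/18 + ... + 20/2 + 20/1 = 20·H_{20}.
H_{20} = 3.5977, so E[T] = 71.9548.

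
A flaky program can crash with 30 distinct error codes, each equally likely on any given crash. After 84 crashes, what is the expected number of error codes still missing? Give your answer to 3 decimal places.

For each error code, P(unseen after 84) = (29/30)^84 = 0.0580.
By linearity of expectation, E[unseen] = 30·(29/30)^84 = 1.7393.

1.739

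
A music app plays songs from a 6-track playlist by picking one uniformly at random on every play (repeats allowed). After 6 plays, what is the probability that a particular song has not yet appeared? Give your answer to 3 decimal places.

0.335

Each play misses the fixed song with probability (6-1)/6 = 5/6, independently.
P(still missing after 6) = (5/6)^6 = 0.3349.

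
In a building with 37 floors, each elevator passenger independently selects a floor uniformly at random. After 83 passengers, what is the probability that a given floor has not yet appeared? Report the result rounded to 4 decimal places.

0.1029

On each passenger the fixed floor fails to appear with probability 36/37.
P(still missing after 83) = (36/37)^83 = 0.10289.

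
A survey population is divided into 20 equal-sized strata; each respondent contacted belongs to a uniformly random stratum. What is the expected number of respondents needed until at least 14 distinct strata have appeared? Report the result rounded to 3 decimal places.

22.955

Going from k to k+1 distinct takes a geometric number of respondents with mean 20/(20-k).
Sum over k = 0,...,13: E = 20/20 + 20/19 + 20/18 + ... + 20/8 + 20/7 = 22.9548.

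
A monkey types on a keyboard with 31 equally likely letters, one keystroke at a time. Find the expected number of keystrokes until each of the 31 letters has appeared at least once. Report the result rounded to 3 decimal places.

124.845

The wait to go from k to k+1 distinct letters is geometric with mean 31/(31-k).
E[T] = 31/31 + 31/30 + 31/29 + ... + 31/2 + 31/1 = 31·H_{31}.
H_{31} = 4.0272, so E[T] = 124.8446.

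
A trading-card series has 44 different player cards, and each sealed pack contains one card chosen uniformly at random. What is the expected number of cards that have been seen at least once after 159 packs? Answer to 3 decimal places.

For each card, P(seen in 159 packs) = 1 - (43/44)^159 = 0.9741.
By linearity of expectation, E[distinct seen] = 44·(1 - (43/44)^159) = 42.8625.

42.862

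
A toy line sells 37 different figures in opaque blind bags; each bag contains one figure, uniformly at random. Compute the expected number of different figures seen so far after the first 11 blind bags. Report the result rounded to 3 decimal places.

For each figure, P(seen in 11 blind bags) = 1 - (36/37)^11 = 0.2602.
By linearity of expectation, E[distinct seen] = 37·(1 - (36/37)^11) = 9.6278.

9.628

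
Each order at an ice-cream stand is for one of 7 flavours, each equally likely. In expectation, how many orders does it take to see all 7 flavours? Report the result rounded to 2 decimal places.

The wait to go from k to k+1 distinct flavours is geometric with mean 7/(7-k).
E[T] = 7/7 + 7/6 + 7/5 + ... + 7/2 + 7/1 = 7·H_{7}.
H_{7} = 2.593, so E[T] = 18.150.

18.15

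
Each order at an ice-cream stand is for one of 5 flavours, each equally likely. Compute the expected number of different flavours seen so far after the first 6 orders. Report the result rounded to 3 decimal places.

For each flavour, P(seen in 6 orders) = 1 - (4/5)^6 = 0.7379.
By linearity of expectation, E[distinct seen] = 5·(1 - (4/5)^6) = 3.6893.

3.689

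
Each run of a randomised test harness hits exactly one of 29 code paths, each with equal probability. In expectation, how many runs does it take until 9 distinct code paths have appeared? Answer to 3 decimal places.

Going from k to k+1 distinct takes a geometric number of runs with mean 29/(29-k).
Sum over k = 0,...,8: E = 29/29 + 29/28 + 29/27 + ... + 29/22 + 29/21 = 10.5535.

10.554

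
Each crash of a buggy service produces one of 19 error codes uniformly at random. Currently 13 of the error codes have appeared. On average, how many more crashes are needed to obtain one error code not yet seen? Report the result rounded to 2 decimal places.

3.17

Each crash yields a new error code with probability (19-13)/19 = 6/19, so the wait is geometric with mean 19/6.
E = 19/6 = 3.167.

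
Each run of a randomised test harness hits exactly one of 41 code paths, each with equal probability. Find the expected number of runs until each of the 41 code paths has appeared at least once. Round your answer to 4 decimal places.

Split into phases: going from k distinct to k+1 distinct takes on average 41/(41-k) runs.
E[T] = 41/41 + 41/40 + 41/39 + ... + 41/2 + 41/1 = 41·H_{41}.
H_{41} = 4.30293, so E[T] = 176.42026.

176.4203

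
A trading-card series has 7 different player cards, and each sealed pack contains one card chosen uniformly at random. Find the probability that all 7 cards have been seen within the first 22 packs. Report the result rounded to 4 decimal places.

Let A_i be the event that card i is missing after 22 packs. By inclusion–exclusion on the A_i,
P(all seen) = Σ_{j=0}^{7} (-1)^j C(7,j)((7-j)/7)^22
= 1.00000 - 0.23565 + 0.01281 - 0.00016 + 0.00000 - 0.00000 + 0.00000 - 0.00000
= 0.77700.

0.7770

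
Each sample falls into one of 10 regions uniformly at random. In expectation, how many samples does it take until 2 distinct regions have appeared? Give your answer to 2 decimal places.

2.11

Going from k to k+1 distinct takes a geometric number of samples with mean 10/(10-k).
Sum over k = 0,...,1: E = 10/10 + 10/9 = 2.111.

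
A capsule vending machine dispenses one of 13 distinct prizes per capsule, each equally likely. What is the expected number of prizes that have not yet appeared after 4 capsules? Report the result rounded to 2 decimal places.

For each prize, P(unseen after 4) = (12/13)^4 = 0.726.
By linearity of expectation, E[unseen] = 13·(12/13)^4 = 9.438.

9.44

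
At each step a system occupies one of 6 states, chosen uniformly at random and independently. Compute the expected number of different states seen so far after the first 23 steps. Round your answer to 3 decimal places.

For each state, P(seen in 23 steps) = 1 - (5/6)^23 = 0.9849.
By linearity of expectation, E[distinct seen] = 6·(1 - (5/6)^23) = 5.9094.

5.909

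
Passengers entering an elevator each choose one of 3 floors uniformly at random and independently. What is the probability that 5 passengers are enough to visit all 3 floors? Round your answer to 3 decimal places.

0.617

By inclusion–exclusion over which floors are missing,
P(all seen) = Σ_{j=0}^{3} (-1)^j C(3,j)((3-j)/3)^5
= 1.0000 - 0.3951 + 0.0123 - 0.0000
= 0.6173.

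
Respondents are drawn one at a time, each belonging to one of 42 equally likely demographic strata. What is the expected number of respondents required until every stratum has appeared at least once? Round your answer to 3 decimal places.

181.723

After k distinct strata have appeared, the next respondent gives a new one with probability (42-k)/42, so the expected wait for the (k+1)-th is 42/(42-k).
E[T] = 42/42 + 42/41 + 42/40 + ... + 42/2 + 42/1 = 42·H_{42}.
H_{42} = 4.3267, so E[T] = 181.7232.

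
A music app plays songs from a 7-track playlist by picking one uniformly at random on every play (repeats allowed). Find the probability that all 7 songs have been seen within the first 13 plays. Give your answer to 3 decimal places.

0.297

Let A_i be the event that song i is missing after 13 plays. By inclusion–exclusion on the A_i,
P(all seen) = Σ_{j=0}^{7} (-1)^j C(7,j)((7-j)/7)^13
= 1.0000 - 0.9436 + 0.2646 - 0.0242 + 0.0006 - 0.0000 + 0.0000 - 0.0000
= 0.2973.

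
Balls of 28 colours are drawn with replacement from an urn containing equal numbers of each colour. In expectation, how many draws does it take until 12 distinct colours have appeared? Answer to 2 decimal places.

Going from k to k+1 distinct takes a geometric number of draws with mean 28/(28-k).
Sum over k = 0,...,11: E = 28/28 + 28/27 + 28/26 + ... + 28/18 + 28/17 = 15.300.

15.30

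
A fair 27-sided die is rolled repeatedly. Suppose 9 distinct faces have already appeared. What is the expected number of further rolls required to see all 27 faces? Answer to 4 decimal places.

94.3679

With k distinct faces already seen, the next new one takes an expected 27/(27-k) rolls.
Sum over k = 9,...,26: E = 27/18 + 27/17 + 27/16 + ... + 27/2 + 27/1 = 94.36792.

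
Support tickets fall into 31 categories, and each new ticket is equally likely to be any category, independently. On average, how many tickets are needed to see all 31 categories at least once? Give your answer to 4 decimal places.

The wait to go from k to k+1 distinct categories is geometric with mean 31/(31-k).
E[T] = 31/31 + 31/30 + 31/29 + ... + 31/2 + 31/1 = 31·H_{31}.
H_{31} = 4.02725, so E[T] = 124.84460.

124.8446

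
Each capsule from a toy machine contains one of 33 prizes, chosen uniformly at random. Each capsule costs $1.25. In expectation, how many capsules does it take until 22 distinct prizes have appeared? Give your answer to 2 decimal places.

With k distinct prizes already seen, the next new one arrives after an expected 33/(33-k) capsules.
Sum over k = 0,...,21: E = 33/33 + 33/32 + 33/31 + ... + 33/13 + 33/12 = 35.274.

35.27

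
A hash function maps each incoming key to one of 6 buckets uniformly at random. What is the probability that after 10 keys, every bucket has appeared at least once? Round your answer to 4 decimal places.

By inclusion–exclusion over which buckets are missing,
P(all seen) = Σ_{j=0}^{6} (-1)^j C(6,j)((6-j)/6)^10
= 1.00000 - 0.96903 + 0.26012 - 0.01953 + 0.00025 - 0.00000 + 0.00000
= 0.27181.

0.2718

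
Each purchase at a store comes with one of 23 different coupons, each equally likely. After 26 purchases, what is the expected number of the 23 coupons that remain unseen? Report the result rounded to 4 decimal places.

For each coupon, P(unseen after 26) = (22/23)^26 = 0.31482.
By linearity of expectation, E[unseen] = 23·(22/23)^26 = 7.24092.

7.2409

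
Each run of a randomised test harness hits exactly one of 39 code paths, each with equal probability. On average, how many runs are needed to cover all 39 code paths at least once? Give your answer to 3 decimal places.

After k distinct code paths have appeared, the next run gives a new one with probability (39-k)/39, so the expected wait for the (k+1)-th is 39/(39-k).
E[T] = 39/39 + 39/38 + 39/37 + ... + 39/2 + 39/1 = 39·H_{39}.
H_{39} = 4.2535, so E[T] = 165.8882.

165.888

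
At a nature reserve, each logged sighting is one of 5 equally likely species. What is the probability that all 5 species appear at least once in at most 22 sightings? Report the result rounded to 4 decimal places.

0.9632

Let A_i be the event that species i is missing after 22 sightings. By inclusion–exclusion on the A_i,
P(all seen) = Σ_{j=0}^{5} (-1)^j C(5,j)((5-j)/5)^22
= 1.00000 - 0.03689 + 0.00013 - 0.00000 + 0.00000 - 0.00000
= 0.96324.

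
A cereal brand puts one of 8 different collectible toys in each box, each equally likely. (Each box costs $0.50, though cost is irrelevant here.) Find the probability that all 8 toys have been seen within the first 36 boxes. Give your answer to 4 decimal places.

Let A_i be the event that toy i is missing after 36 boxes. By inclusion–exclusion on the A_i,
P(all seen) = Σ_{j=0}^{8} (-1)^j C(8,j)((8-j)/8)^36
= 1.00000 - 0.06537 + 0.00089 - 0.00000 + 0.00000 - 0.00000 + 0.00000 - 0.00000 + 0.00000
= 0.93552.

0.9355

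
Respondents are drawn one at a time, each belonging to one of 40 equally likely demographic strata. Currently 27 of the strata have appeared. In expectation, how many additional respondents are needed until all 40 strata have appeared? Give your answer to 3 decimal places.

127.205

From k distinct to k+1 distinct takes on average 40/(40-k) respondents.
Sum over k = 27,...,39: E = 40/13 + 40/12 + 40/11 + ... + 40/2 + 40/1 = 127.2054.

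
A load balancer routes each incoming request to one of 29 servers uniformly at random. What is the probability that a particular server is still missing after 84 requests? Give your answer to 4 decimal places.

Each request misses the fixed server with probability (29-1)/29 = 28/29, independently.
P(still missing after 84) = (28/29)^84 = 0.05246.

0.0525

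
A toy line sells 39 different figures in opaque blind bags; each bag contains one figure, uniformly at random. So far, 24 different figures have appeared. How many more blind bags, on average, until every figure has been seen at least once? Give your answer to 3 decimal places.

129.411

From k distinct to k+1 distinct takes on average 39/(39-k) blind bags.
Sum over k = 24,...,38: E = 39/15 + 39/14 + 39/13 + ... + 39/2 + 39/1 = 129.4109.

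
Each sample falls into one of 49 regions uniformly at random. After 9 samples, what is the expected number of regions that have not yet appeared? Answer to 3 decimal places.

For each region, P(unseen after 9) = (48/49)^9 = 0.8306.
By linearity of expectation, E[unseen] = 49·(48/49)^9 = 40.7008.

40.701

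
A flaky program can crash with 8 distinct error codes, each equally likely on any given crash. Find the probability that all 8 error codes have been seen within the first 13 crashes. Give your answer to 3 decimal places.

Let A_i be the event that error code i is missing after 13 crashes. By inclusion–exclusion on the A_i,
P(all seen) = Σ_{j=0}^{8} (-1)^j C(8,j)((8-j)/8)^13
= 1.0000 - 1.4099 + 0.6652 - 0.1243 + 0.0085 - 0.0002 + 0.0000 - 0.0000 + 0.0000
= 0.1393.

0.139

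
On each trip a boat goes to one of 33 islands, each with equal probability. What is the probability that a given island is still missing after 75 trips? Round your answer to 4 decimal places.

Each trip misses the fixed island with probability (33-1)/33 = 32/33, independently.
P(still missing after 75) = (32/33)^75 = 0.09947.

0.0995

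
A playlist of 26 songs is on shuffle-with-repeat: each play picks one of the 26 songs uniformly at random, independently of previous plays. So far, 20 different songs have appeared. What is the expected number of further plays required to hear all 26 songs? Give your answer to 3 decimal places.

63.700

With k distinct songs already seen, the next new one takes an expected 26/(26-k) plays.
Sum over k = 20,...,25: E = 26/6 + 26/5 + 26/4 + 26/3 + 26/2 + 26/1 = 63.7000.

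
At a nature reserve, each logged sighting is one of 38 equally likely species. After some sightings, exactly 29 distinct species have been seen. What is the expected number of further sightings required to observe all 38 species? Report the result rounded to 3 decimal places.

107.501

With k distinct species already seen, the next new one takes an expected 38/(38-k) sightings.
Sum over k = 29,...,37: E = 38/9 + 38/8 + 38/7 + ... + 38/2 + 38/1 = 107.5008.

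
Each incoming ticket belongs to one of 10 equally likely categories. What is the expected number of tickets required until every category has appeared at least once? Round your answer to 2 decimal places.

After k distinct categories have appeared, the next ticket gives a new one with probability (10-k)/10, so the expected wait for the (k+1)-th is 10/(10-k).
E[T] = 10/10 + 10/9 + 10/8 + ... + 10/2 + 10/1 = 10·H_{10}.
H_{10} = 2.929, so E[T] = 29.290.

29.29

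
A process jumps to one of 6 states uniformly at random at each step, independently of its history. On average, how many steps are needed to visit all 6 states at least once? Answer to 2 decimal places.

14.70

The wait to go from k to k+1 distinct states is geometric with mean 6/(6-k).
E[T] = 6/6 + 6/5 + 6/4 + 6/3 + 6/2 + 6/1 = 6·H_{6}.
H_{6} = 2.450, so E[T] = 14.700.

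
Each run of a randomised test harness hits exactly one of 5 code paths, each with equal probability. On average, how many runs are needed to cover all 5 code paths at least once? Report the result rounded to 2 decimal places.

11.42

The wait to go from k to k+1 distinct code paths is geometric with mean 5/(5-k).
E[T] = 5/5 + 5/4 + 5/3 + 5/2 + 5/1 = 5·H_{5}.
H_{5} = 2.283, so E[T] = 11.417.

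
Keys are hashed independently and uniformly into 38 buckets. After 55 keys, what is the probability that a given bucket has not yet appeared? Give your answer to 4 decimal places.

0.2307

On each key the fixed bucket fails to appear with probability 37/38.
P(still missing after 55) = (37/38)^55 = 0.23067.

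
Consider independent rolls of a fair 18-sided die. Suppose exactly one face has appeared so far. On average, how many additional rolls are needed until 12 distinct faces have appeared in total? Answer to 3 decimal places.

The wait to go from k to k+1 distinct faces is geometric with mean 18/(18-k).
Sum over k = 1,...,11: E = 18/17 + 18/16 + 18/15 + ... + 18/8 + 18/7 = 17.8119.

17.812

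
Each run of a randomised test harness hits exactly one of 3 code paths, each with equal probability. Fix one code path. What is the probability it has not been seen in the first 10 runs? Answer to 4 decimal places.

On each run the fixed code path fails to appear with probability 2/3.
P(still missing after 10) = (2/3)^10 = 0.01734.

0.0173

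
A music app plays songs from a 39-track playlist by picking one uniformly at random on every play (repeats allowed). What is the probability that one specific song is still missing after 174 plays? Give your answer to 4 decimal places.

Each play misses the fixed song with probability (39-1)/39 = 38/39, independently.
P(still missing after 174) = (38/39)^174 = 0.01089.

0.0109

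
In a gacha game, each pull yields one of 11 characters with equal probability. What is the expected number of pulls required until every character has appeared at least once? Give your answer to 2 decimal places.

33.22

Split into phases: going from k distinct to k+1 distinct takes on average 11/(11-k) pulls.
E[T] = 11/11 + 11/10 + 11/9 + ... + 11/2 + 11/1 = 11·H_{11}.
H_{11} = 3.020, so E[T] = 33.219.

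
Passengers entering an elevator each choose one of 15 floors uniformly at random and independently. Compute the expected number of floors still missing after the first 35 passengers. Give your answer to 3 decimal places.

For each floor, P(unseen after 35) = (14/15)^35 = 0.0894.
By linearity of expectation, E[unseen] = 15·(14/15)^35 = 1.3408.

1.341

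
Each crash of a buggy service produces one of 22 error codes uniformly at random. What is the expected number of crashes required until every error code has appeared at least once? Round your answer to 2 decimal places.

Split into phases: going from k distinct to k+1 distinct takes on average 22/(22-k) crashes.
E[T] = 22/22 + 22/21 + 22/20 + ... + 22/2 + 22/1 = 22·H_{22}.
H_{22} = 3.691, so E[T] = 81.198.

81.20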